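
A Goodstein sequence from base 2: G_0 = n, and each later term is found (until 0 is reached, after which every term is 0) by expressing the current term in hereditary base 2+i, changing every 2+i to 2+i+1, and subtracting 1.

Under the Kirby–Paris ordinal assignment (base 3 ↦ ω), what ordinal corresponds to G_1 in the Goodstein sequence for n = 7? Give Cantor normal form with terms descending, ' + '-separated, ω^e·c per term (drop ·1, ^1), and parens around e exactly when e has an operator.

ω^ω + ω

step 0: 7 = 2^2 + 2 + 1; sub 3 for 2: 3^3 + 3 + 1; = 31; G_1 = 31−1 = 30
step 1: 30 = 3^3 + 3; sub 4 for 3: 4^4 + 4; = 260; G_2 = 260−1 = 259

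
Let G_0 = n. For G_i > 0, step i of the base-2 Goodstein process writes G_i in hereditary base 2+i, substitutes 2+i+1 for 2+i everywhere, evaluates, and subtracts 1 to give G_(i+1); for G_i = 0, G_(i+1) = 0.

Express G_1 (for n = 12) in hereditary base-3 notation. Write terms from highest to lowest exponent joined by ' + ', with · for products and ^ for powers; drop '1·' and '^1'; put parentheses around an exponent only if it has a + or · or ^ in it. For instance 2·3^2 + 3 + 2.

3^(3 + 1) + 2·3^2 + 2·3 + 2

G_0 = 12. HB_2(12) = 2^(2 + 1) + 2^2. Bump = 108. G_1 = 107.
G_1 = 107. HB_3(107) = 3^(3 + 1) + 2·3^2 + 2·3 + 2. Bump = 1066. G_2 = 1065.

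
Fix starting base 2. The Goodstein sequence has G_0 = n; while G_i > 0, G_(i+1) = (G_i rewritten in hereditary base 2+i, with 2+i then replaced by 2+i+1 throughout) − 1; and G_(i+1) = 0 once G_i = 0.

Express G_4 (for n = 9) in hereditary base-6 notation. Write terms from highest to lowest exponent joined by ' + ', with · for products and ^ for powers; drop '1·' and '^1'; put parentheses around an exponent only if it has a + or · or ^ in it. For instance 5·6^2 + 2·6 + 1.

9 —HB2→ 2^(2 + 1) + 1 —bump→ 3^(3 + 1) + 1 = 82 —(−1)→ 81
81 —HB3→ 3^(3 + 1) —bump→ 4^(4 + 1) = 1024 —(−1)→ 1023
1023 —HB4→ 3·4^4 + 3·4^3 + 3·4^2 + 3·4 + 3 —bump→ 3·5^5 + 3·5^3 + 3·5^2 + 3·5 + 3 = 9843 —(−1)→ 9842
9842 —HB5→ 3·5^5 + 3·5^3 + 3·5^2 + 3·5 + 2 —bump→ 3·6^6 + 3·6^3 + 3·6^2 + 3·6 + 2 = 140744 —(−1)→ 140743
140743 —HB6→ 3·6^6 + 3·6^3 + 3·6^2 + 3·6 + 1 —bump→ 3·7^7 + 3·7^3 + 3·7^2 + 3·7 + 1 = 2471827 —(−1)→ 2471826

3·6^6 + 3·6^3 + 3·6^2 + 3·6 + 1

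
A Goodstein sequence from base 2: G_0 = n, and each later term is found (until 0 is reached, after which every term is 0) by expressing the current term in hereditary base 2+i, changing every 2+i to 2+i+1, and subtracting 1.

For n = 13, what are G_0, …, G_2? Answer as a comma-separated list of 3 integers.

step 0: 13 = 2^(2 + 1) + 2^2 + 1; sub 3 for 2: 3^(3 + 1) + 3^3 + 1; = 109; G_1 = 109−1 = 108
step 1: 108 = 3^(3 + 1) + 3^3; sub 4 for 3: 4^(4 + 1) + 4^4; = 1280; G_2 = 1280−1 = 1279

13, 108, 1279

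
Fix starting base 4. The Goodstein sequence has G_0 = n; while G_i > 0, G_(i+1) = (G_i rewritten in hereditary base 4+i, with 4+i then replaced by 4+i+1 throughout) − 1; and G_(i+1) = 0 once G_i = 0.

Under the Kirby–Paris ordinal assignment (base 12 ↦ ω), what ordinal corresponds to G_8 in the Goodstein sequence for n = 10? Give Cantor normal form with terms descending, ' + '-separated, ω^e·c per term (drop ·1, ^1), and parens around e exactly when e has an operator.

G_0=10  [base 4] 2·4 + 2  →[4↦5]→  2·5 + 2 = 12  −1 ⇒ G_1=11
G_1=11  [base 5] 2·5 + 1  →[5↦6]→  2·6 + 1 = 13  −1 ⇒ G_2=12
G_2=12  [base 6] 2·6  →[6↦7]→  2·7 = 14  −1 ⇒ G_3=13
G_3=13  [base 7] 7 + 6  →[7↦8]→  8 + 6 = 14  −1 ⇒ G_4=13
G_4=13  [base 8] 8 + 5  →[8↦9]→  9 + 5 = 14  −1 ⇒ G_5=13
G_5=13  [base 9] 9 + 4  →[9↦10]→  10 + 4 = 14  −1 ⇒ G_6=13
G_6=13  [base 10] 10 + 3  →[10↦11]→  11 + 3 = 14  −1 ⇒ G_7=13
G_7=13  [base 11] 11 + 2  →[11↦12]→  12 + 2 = 14  −1 ⇒ G_8=13

ω + 1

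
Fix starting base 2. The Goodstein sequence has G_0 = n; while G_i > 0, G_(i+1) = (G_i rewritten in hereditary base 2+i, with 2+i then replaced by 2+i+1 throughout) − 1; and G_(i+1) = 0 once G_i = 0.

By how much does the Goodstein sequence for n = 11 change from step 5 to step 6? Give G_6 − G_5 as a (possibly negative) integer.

(0) 11|_2 = 2^(2 + 1) + 2 + 1 ↦ 3^(3 + 1) + 3 + 1|_3 = 85 ⇒ 84
(1) 84|_3 = 3^(3 + 1) + 3 ↦ 4^(4 + 1) + 4|_4 = 1028 ⇒ 1027
(2) 1027|_4 = 4^(4 + 1) + 3 ↦ 5^(5 + 1) + 3|_5 = 15628 ⇒ 15627
(3) 15627|_5 = 5^(5 + 1) + 2 ↦ 6^(6 + 1) + 2|_6 = 279938 ⇒ 279937
(4) 279937|_6 = 6^(6 + 1) + 1 ↦ 7^(7 + 1) + 1|_7 = 5764802 ⇒ 5764801
(5) 5764801|_7 = 7^(7 + 1) ↦ 8^(8 + 1)|_8 = 134217728 ⇒ 134217727

128452926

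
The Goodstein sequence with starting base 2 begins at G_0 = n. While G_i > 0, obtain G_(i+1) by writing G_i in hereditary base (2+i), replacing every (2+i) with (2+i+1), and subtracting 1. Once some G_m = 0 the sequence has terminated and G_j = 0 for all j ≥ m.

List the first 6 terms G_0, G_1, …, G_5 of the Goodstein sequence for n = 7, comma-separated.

7, 30, 259, 3127, 46657, 823543

G_0 = 7. HB_2(7) = 2^2 + 2 + 1. Bump = 31. G_1 = 30.
G_1 = 30. HB_3(30) = 3^3 + 3. Bump = 260. G_2 = 259.
G_2 = 259. HB_4(259) = 4^4 + 3. Bump = 3128. G_3 = 3127.
G_3 = 3127. HB_5(3127) = 5^5 + 2. Bump = 46658. G_4 = 46657.
G_4 = 46657. HB_6(46657) = 6^6 + 1. Bump = 823544. G_5 = 823543.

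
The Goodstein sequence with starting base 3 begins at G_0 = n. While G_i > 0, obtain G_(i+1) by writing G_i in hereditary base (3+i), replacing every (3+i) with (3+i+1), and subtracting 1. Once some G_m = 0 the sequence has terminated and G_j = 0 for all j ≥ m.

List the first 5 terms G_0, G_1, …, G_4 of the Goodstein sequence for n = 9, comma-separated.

base 3: 9 = 3^2; at 4: 4^2 = 16; next = 15
base 4: 15 = 3·4 + 3; at 5: 3·5 + 3 = 18; next = 17
base 5: 17 = 3·5 + 2; at 6: 3·6 + 2 = 20; next = 19
base 6: 19 = 3·6 + 1; at 7: 3·7 + 1 = 22; next = 21

9, 15, 17, 19, 21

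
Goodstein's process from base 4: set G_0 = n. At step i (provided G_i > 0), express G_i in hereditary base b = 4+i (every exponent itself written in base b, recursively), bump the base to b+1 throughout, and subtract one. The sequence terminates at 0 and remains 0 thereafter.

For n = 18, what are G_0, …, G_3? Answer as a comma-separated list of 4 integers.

step 0: 18 = 4^2 + 2; sub 5 for 4: 5^2 + 2; = 27; G_1 = 27−1 = 26
step 1: 26 = 5^2 + 1; sub 6 for 5: 6^2 + 1; = 37; G_2 = 37−1 = 36
step 2: 36 = 6^2; sub 7 for 6: 7^2; = 49; G_3 = 49−1 = 48

18, 26, 36, 48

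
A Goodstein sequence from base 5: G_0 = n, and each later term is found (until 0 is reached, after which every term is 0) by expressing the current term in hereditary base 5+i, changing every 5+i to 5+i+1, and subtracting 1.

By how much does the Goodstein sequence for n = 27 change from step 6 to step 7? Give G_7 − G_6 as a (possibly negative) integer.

6

G_0 = 27. HB_5(27) = 5^2 + 2. Bump = 38. G_1 = 37.
G_1 = 37. HB_6(37) = 6^2 + 1. Bump = 50. G_2 = 49.
G_2 = 49. HB_7(49) = 7^2. Bump = 64. G_3 = 63.
G_3 = 63. HB_8(63) = 7·8 + 7. Bump = 70. G_4 = 69.
G_4 = 69. HB_9(69) = 7·9 + 6. Bump = 76. G_5 = 75.
G_5 = 75. HB_10(75) = 7·10 + 5. Bump = 82. G_6 = 81.
G_6 = 81. HB_11(81) = 7·11 + 4. Bump = 88. G_7 = 87.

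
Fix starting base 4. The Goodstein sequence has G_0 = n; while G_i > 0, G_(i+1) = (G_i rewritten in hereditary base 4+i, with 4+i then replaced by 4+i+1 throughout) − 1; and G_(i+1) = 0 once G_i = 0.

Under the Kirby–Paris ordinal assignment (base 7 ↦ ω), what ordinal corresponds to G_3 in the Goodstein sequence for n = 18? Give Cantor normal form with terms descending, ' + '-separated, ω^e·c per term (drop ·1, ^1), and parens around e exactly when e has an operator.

ω·6 + 6

18 —HB4→ 4^2 + 2 —bump→ 5^2 + 2 = 27 —(−1)→ 26
26 —HB5→ 5^2 + 1 —bump→ 6^2 + 1 = 37 —(−1)→ 36
36 —HB6→ 6^2 —bump→ 7^2 = 49 —(−1)→ 48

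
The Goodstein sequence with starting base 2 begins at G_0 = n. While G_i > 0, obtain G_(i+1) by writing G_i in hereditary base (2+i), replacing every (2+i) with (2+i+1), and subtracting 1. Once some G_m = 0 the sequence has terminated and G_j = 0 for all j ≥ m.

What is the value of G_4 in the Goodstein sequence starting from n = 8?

93395

step 0: 8 = 2^(2 + 1); sub 3 for 2: 3^(3 + 1); = 81; G_1 = 81−1 = 80
step 1: 80 = 2·3^3 + 2·3^2 + 2·3 + 2; sub 4 for 3: 2·4^4 + 2·4^2 + 2·4 + 2; = 554; G_2 = 554−1 = 553
step 2: 553 = 2·4^4 + 2·4^2 + 2·4 + 1; sub 5 for 4: 2·5^5 + 2·5^2 + 2·5 + 1; = 6311; G_3 = 6311−1 = 6310
step 3: 6310 = 2·5^5 + 2·5^2 + 2·5; sub 6 for 5: 2·6^6 + 2·6^2 + 2·6; = 93396; G_4 = 93396−1 = 93395
step 4: 93395 = 2·6^6 + 2·6^2 + 6 + 5; sub 7 for 6: 2·7^7 + 2·7^2 + 7 + 5; = 1647196; G_5 = 1647196−1 = 1647195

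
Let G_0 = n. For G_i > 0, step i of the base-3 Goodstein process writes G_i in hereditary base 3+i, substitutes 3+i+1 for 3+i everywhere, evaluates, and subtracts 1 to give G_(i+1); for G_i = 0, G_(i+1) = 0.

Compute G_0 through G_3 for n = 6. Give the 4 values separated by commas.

6, 7, 7, 7

i=0: 6 = 2·3 (b=3); 3→4: 2·4 = 8; 8−1 = 7
i=1: 7 = 4 + 3 (b=4); 4→5: 5 + 3 = 8; 8−1 = 7
i=2: 7 = 5 + 2 (b=5); 5→6: 6 + 2 = 8; 8−1 = 7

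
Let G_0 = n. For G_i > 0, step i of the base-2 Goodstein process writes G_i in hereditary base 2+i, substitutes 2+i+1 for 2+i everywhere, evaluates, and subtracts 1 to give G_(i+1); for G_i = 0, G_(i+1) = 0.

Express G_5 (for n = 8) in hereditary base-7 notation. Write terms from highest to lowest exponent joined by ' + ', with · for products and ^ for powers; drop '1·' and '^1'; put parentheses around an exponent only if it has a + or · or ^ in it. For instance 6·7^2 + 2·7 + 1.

base 2: 8 = 2^(2 + 1); at 3: 3^(3 + 1) = 81; next = 80
base 3: 80 = 2·3^3 + 2·3^2 + 2·3 + 2; at 4: 2·4^4 + 2·4^2 + 2·4 + 2 = 554; next = 553
base 4: 553 = 2·4^4 + 2·4^2 + 2·4 + 1; at 5: 2·5^5 + 2·5^2 + 2·5 + 1 = 6311; next = 6310
base 5: 6310 = 2·5^5 + 2·5^2 + 2·5; at 6: 2·6^6 + 2·6^2 + 2·6 = 93396; next = 93395
base 6: 93395 = 2·6^6 + 2·6^2 + 6 + 5; at 7: 2·7^7 + 2·7^2 + 7 + 5 = 1647196; next = 1647195
base 7: 1647195 = 2·7^7 + 2·7^2 + 7 + 4; at 8: 2·8^8 + 2·8^2 + 8 + 4 = 33554572; next = 33554571

2·7^7 + 2·7^2 + 7 + 4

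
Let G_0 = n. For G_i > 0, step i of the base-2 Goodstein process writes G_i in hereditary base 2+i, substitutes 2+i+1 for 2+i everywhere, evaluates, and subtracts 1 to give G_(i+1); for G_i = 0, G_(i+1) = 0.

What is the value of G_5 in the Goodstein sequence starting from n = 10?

10 —HB2→ 2^(2 + 1) + 2 —bump→ 3^(3 + 1) + 3 = 84 —(−1)→ 83
83 —HB3→ 3^(3 + 1) + 2 —bump→ 4^(4 + 1) + 2 = 1026 —(−1)→ 1025
1025 —HB4→ 4^(4 + 1) + 1 —bump→ 5^(5 + 1) + 1 = 15626 —(−1)→ 15625
15625 —HB5→ 5^(5 + 1) —bump→ 6^(6 + 1) = 279936 —(−1)→ 279935
279935 —HB6→ 5·6^6 + 5·6^5 + 5·6^4 + 5·6^3 + 5·6^2 + 5·6 + 5 —bump→ 5·7^7 + 5·7^5 + 5·7^4 + 5·7^3 + 5·7^2 + 5·7 + 5 = 4215755 —(−1)→ 4215754
4215754 —HB7→ 5·7^7 + 5·7^5 + 5·7^4 + 5·7^3 + 5·7^2 + 5·7 + 4 —bump→ 5·8^8 + 5·8^5 + 5·8^4 + 5·8^3 + 5·8^2 + 5·8 + 4 = 84073324 —(−1)→ 84073323

4215754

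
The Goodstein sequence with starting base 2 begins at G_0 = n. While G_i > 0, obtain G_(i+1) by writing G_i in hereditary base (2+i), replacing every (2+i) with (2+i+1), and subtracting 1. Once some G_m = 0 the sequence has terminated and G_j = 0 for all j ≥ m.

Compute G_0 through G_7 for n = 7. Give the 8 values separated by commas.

i=0: 7 = 2^2 + 2 + 1 (b=2); 2→3: 3^3 + 3 + 1 = 31; 31−1 = 30
i=1: 30 = 3^3 + 3 (b=3); 3→4: 4^4 + 4 = 260; 260−1 = 259
i=2: 259 = 4^4 + 3 (b=4); 4→5: 5^5 + 3 = 3128; 3128−1 = 3127
i=3: 3127 = 5^5 + 2 (b=5); 5→6: 6^6 + 2 = 46658; 46658−1 = 46657
i=4: 46657 = 6^6 + 1 (b=6); 6→7: 7^7 + 1 = 823544; 823544−1 = 823543
i=5: 823543 = 7^7 (b=7); 7→8: 8^8 = 16777216; 16777216−1 = 16777215
i=6: 16777215 = 7·8^7 + 7·8^6 + 7·8^5 + 7·8^4 + 7·8^3 + 7·8^2 + 7·8 + 7 (b=8); 8→9: 7·9^7 + 7·9^6 + 7·9^5 + 7·9^4 + 7·9^3 + 7·9^2 + 7·9 + 7 = 37665880; 37665880−1 = 37665879

7, 30, 259, 3127, 46657, 823543, 16777215, 37665879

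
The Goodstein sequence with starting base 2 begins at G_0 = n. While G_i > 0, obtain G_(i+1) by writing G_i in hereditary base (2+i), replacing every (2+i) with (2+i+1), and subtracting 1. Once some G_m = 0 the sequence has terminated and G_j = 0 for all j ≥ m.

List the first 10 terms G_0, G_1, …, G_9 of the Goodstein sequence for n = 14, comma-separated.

14, 110, 1281, 18750, 326591, 5862840, 134404971, 3487116548, 100000555551, 3138429262496

base 2: 14 = 2^(2 + 1) + 2^2 + 2; at 3: 3^(3 + 1) + 3^3 + 3 = 111; next = 110
base 3: 110 = 3^(3 + 1) + 3^3 + 2; at 4: 4^(4 + 1) + 4^4 + 2 = 1282; next = 1281
base 4: 1281 = 4^(4 + 1) + 4^4 + 1; at 5: 5^(5 + 1) + 5^5 + 1 = 18751; next = 18750
base 5: 18750 = 5^(5 + 1) + 5^5; at 6: 6^(6 + 1) + 6^6 = 326592; next = 326591
base 6: 326591 = 6^(6 + 1) + 5·6^5 + 5·6^4 + 5·6^3 + 5·6^2 + 5·6 + 5; at 7: 7^(7 + 1) + 5·7^5 + 5·7^4 + 5·7^3 + 5·7^2 + 5·7 + 5 = 5862841; next = 5862840
base 7: 5862840 = 7^(7 + 1) + 5·7^5 + 5·7^4 + 5·7^3 + 5·7^2 + 5·7 + 4; at 8: 8^(8 + 1) + 5·8^5 + 5·8^4 + 5·8^3 + 5·8^2 + 5·8 + 4 = 134404972; next = 134404971
base 8: 134404971 = 8^(8 + 1) + 5·8^5 + 5·8^4 + 5·8^3 + 5·8^2 + 5·8 + 3; at 9: 9^(9 + 1) + 5·9^5 + 5·9^4 + 5·9^3 + 5·9^2 + 5·9 + 3 = 3487116549; next = 3487116548
base 9: 3487116548 = 9^(9 + 1) + 5·9^5 + 5·9^4 + 5·9^3 + 5·9^2 + 5·9 + 2; at 10: 10^(10 + 1) + 5·10^5 + 5·10^4 + 5·10^3 + 5·10^2 + 5·10 + 2 = 100000555552; next = 100000555551
base 10: 100000555551 = 10^(10 + 1) + 5·10^5 + 5·10^4 + 5·10^3 + 5·10^2 + 5·10 + 1; at 11: 11^(11 + 1) + 5·11^5 + 5·11^4 + 5·11^3 + 5·11^2 + 5·11 + 1 = 3138429262497; next = 3138429262496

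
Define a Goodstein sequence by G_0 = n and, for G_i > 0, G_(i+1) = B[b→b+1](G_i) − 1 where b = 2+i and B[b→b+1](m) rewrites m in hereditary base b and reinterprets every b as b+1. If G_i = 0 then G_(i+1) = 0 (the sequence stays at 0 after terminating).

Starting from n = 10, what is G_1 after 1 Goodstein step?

i=0: 10 = 2^(2 + 1) + 2 (b=2); 2→3: 3^(3 + 1) + 3 = 84; 84−1 = 83
i=1: 83 = 3^(3 + 1) + 2 (b=3); 3→4: 4^(4 + 1) + 2 = 1026; 1026−1 = 1025

83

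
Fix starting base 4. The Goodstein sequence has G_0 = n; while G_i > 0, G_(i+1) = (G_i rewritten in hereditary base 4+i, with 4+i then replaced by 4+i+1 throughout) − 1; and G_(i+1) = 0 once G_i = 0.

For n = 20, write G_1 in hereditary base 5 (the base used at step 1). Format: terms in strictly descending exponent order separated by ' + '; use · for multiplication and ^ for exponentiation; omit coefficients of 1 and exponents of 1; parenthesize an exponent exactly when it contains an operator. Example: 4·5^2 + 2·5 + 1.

5^2 + 4

step 0: 20 = 4^2 + 4; sub 5 for 4: 5^2 + 5; = 30; G_1 = 30−1 = 29
step 1: 29 = 5^2 + 4; sub 6 for 5: 6^2 + 4; = 40; G_2 = 40−1 = 39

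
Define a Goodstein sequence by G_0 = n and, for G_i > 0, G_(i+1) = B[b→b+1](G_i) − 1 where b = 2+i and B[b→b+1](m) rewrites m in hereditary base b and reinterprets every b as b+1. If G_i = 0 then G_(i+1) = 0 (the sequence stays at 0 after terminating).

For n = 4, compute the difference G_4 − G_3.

i=0: 4 = 2^2 (b=2); 2→3: 3^3 = 27; 27−1 = 26
i=1: 26 = 2·3^2 + 2·3 + 2 (b=3); 3→4: 2·4^2 + 2·4 + 2 = 42; 42−1 = 41
i=2: 41 = 2·4^2 + 2·4 + 1 (b=4); 4→5: 2·5^2 + 2·5 + 1 = 61; 61−1 = 60
i=3: 60 = 2·5^2 + 2·5 (b=5); 5→6: 2·6^2 + 2·6 = 84; 84−1 = 83

23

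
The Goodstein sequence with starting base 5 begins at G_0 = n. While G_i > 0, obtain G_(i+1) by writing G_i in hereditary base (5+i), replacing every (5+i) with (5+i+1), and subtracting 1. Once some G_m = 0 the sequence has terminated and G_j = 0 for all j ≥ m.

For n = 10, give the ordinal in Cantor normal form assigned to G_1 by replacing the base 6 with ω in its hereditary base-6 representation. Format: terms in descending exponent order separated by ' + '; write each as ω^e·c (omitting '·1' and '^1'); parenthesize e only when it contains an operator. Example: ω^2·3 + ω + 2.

i=0: 10 = 2·5 (b=5); 5→6: 2·6 = 12; 12−1 = 11
i=1: 11 = 6 + 5 (b=6); 6→7: 7 + 5 = 12; 12−1 = 11

ω + 5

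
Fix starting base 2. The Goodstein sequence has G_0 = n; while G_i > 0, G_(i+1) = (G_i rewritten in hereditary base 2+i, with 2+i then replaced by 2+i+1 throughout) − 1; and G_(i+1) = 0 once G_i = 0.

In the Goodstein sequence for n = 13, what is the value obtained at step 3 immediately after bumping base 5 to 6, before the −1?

280712

step 0: 13 = 2^(2 + 1) + 2^2 + 1; sub 3 for 2: 3^(3 + 1) + 3^3 + 1; = 109; G_1 = 109−1 = 108
step 1: 108 = 3^(3 + 1) + 3^3; sub 4 for 3: 4^(4 + 1) + 4^4; = 1280; G_2 = 1280−1 = 1279
step 2: 1279 = 4^(4 + 1) + 3·4^3 + 3·4^2 + 3·4 + 3; sub 5 for 4: 5^(5 + 1) + 3·5^3 + 3·5^2 + 3·5 + 3; = 16093; G_3 = 16093−1 = 16092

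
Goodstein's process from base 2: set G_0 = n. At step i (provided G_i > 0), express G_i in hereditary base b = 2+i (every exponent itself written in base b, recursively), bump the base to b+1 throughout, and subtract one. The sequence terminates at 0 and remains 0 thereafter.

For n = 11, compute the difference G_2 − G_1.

11 —HB2→ 2^(2 + 1) + 2 + 1 —bump→ 3^(3 + 1) + 3 + 1 = 85 —(−1)→ 84
84 —HB3→ 3^(3 + 1) + 3 —bump→ 4^(4 + 1) + 4 = 1028 —(−1)→ 1027

943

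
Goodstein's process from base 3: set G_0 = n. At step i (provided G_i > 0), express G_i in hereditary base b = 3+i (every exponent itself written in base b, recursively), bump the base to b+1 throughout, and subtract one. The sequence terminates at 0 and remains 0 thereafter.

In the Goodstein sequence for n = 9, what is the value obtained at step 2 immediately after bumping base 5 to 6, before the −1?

(0) 9|_3 = 3^2 ↦ 4^2|_4 = 16 ⇒ 15
(1) 15|_4 = 3·4 + 3 ↦ 3·5 + 3|_5 = 18 ⇒ 17
(2) 17|_5 = 3·5 + 2 ↦ 3·6 + 2|_6 = 20 ⇒ 19

20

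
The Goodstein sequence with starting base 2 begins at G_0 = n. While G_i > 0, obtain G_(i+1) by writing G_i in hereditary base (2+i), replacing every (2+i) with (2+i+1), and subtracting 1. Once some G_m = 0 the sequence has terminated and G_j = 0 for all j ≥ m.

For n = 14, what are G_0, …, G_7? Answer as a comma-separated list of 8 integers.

14, 110, 1281, 18750, 326591, 5862840, 134404971, 3487116548

base 2: 14 = 2^(2 + 1) + 2^2 + 2; at 3: 3^(3 + 1) + 3^3 + 3 = 111; next = 110
base 3: 110 = 3^(3 + 1) + 3^3 + 2; at 4: 4^(4 + 1) + 4^4 + 2 = 1282; next = 1281
base 4: 1281 = 4^(4 + 1) + 4^4 + 1; at 5: 5^(5 + 1) + 5^5 + 1 = 18751; next = 18750
base 5: 18750 = 5^(5 + 1) + 5^5; at 6: 6^(6 + 1) + 6^6 = 326592; next = 326591
base 6: 326591 = 6^(6 + 1) + 5·6^5 + 5·6^4 + 5·6^3 + 5·6^2 + 5·6 + 5; at 7: 7^(7 + 1) + 5·7^5 + 5·7^4 + 5·7^3 + 5·7^2 + 5·7 + 5 = 5862841; next = 5862840
base 7: 5862840 = 7^(7 + 1) + 5·7^5 + 5·7^4 + 5·7^3 + 5·7^2 + 5·7 + 4; at 8: 8^(8 + 1) + 5·8^5 + 5·8^4 + 5·8^3 + 5·8^2 + 5·8 + 4 = 134404972; next = 134404971
base 8: 134404971 = 8^(8 + 1) + 5·8^5 + 5·8^4 + 5·8^3 + 5·8^2 + 5·8 + 3; at 9: 9^(9 + 1) + 5·9^5 + 5·9^4 + 5·9^3 + 5·9^2 + 5·9 + 3 = 3487116549; next = 3487116548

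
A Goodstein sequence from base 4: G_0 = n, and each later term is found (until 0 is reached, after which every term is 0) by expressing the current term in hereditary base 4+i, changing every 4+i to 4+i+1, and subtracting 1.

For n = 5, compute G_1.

[0] 5 ≡ 4 + 1 (base 4). Lift 5: 6. −1: 5.
[1] 5 ≡ 5 (base 5). Lift 6: 6. −1: 5.

5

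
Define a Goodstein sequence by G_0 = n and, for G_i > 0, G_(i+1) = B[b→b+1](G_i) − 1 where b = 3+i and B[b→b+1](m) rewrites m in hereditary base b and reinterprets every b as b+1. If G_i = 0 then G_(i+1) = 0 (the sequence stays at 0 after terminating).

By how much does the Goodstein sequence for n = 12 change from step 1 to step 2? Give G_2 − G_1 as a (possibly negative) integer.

G_0 = 12. HB_3(12) = 3^2 + 3. Bump = 20. G_1 = 19.
G_1 = 19. HB_4(19) = 4^2 + 3. Bump = 28. G_2 = 27.

8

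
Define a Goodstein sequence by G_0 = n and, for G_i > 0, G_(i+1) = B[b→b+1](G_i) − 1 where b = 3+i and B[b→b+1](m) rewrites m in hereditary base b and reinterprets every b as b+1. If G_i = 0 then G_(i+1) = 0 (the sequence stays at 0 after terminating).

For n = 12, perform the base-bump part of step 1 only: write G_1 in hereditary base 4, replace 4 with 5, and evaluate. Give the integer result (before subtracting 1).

28

G_0=12  [base 3] 3^2 + 3  →[3↦4]→  4^2 + 4 = 20  −1 ⇒ G_1=19
G_1=19  [base 4] 4^2 + 3  →[4↦5]→  5^2 + 3 = 28  −1 ⇒ G_2=27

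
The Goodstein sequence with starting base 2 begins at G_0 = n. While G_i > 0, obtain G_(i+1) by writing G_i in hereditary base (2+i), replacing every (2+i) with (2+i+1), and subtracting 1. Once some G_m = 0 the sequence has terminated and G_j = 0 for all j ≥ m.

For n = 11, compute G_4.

279937

G_0 = 11. HB_2(11) = 2^(2 + 1) + 2 + 1. Bump = 85. G_1 = 84.
G_1 = 84. HB_3(84) = 3^(3 + 1) + 3. Bump = 1028. G_2 = 1027.
G_2 = 1027. HB_4(1027) = 4^(4 + 1) + 3. Bump = 15628. G_3 = 15627.
G_3 = 15627. HB_5(15627) = 5^(5 + 1) + 2. Bump = 279938. G_4 = 279937.
G_4 = 279937. HB_6(279937) = 6^(6 + 1) + 1. Bump = 5764802. G_5 = 5764801.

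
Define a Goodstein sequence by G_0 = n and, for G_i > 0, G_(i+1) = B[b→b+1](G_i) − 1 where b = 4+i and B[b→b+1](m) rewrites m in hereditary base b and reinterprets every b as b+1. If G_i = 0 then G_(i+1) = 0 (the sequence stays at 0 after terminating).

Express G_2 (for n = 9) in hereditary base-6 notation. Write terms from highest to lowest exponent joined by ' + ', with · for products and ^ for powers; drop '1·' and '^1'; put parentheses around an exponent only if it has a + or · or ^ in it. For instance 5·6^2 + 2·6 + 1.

step 0: 9 = 2·4 + 1; sub 5 for 4: 2·5 + 1; = 11; G_1 = 11−1 = 10
step 1: 10 = 2·5; sub 6 for 5: 2·6; = 12; G_2 = 12−1 = 11

6 + 5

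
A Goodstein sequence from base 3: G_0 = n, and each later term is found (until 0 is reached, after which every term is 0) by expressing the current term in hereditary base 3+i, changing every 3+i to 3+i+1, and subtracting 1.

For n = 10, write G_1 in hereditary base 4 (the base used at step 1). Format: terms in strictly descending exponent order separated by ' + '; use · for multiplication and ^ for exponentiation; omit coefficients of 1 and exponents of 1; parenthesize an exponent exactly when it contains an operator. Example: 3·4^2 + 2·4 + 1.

4^2

step 0: 10 = 3^2 + 1; sub 4 for 3: 4^2 + 1; = 17; G_1 = 17−1 = 16
step 1: 16 = 4^2; sub 5 for 4: 5^2; = 25; G_2 = 25−1 = 24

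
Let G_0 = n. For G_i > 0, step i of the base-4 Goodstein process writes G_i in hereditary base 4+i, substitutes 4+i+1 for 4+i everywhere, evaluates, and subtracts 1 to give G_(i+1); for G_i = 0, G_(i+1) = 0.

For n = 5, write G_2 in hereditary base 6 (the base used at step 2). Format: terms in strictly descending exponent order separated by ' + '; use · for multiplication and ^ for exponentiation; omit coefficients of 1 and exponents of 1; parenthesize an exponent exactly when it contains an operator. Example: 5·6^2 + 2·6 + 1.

5

(0) 5|_4 = 4 + 1 ↦ 5 + 1|_5 = 6 ⇒ 5
(1) 5|_5 = 5 ↦ 6|_6 = 6 ⇒ 5
(2) 5|_6 = 5 ↦ 5|_7 = 5 ⇒ 4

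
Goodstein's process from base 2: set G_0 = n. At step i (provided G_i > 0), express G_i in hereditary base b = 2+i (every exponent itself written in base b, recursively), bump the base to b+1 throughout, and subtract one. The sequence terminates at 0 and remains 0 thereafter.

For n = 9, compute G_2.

1023

(0) 9|_2 = 2^(2 + 1) + 1 ↦ 3^(3 + 1) + 1|_3 = 82 ⇒ 81
(1) 81|_3 = 3^(3 + 1) ↦ 4^(4 + 1)|_4 = 1024 ⇒ 1023
(2) 1023|_4 = 3·4^4 + 3·4^3 + 3·4^2 + 3·4 + 3 ↦ 3·5^5 + 3·5^3 + 3·5^2 + 3·5 + 3|_5 = 9843 ⇒ 9842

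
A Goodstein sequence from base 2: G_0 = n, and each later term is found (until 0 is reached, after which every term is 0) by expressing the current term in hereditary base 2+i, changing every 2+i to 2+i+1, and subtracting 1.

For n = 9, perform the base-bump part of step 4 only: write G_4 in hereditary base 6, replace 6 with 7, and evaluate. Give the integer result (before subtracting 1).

2471827

base 2: 9 = 2^(2 + 1) + 1; at 3: 3^(3 + 1) + 1 = 82; next = 81
base 3: 81 = 3^(3 + 1); at 4: 4^(4 + 1) = 1024; next = 1023
base 4: 1023 = 3·4^4 + 3·4^3 + 3·4^2 + 3·4 + 3; at 5: 3·5^5 + 3·5^3 + 3·5^2 + 3·5 + 3 = 9843; next = 9842
base 5: 9842 = 3·5^5 + 3·5^3 + 3·5^2 + 3·5 + 2; at 6: 3·6^6 + 3·6^3 + 3·6^2 + 3·6 + 2 = 140744; next = 140743
base 6: 140743 = 3·6^6 + 3·6^3 + 3·6^2 + 3·6 + 1; at 7: 3·7^7 + 3·7^3 + 3·7^2 + 3·7 + 1 = 2471827; next = 2471826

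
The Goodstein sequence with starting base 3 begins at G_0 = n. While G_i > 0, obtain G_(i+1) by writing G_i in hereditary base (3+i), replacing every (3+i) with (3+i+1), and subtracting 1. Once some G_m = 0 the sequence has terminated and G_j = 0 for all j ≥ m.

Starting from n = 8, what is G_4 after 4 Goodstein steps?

step 0: 8 = 2·3 + 2; sub 4 for 3: 2·4 + 2; = 10; G_1 = 10−1 = 9
step 1: 9 = 2·4 + 1; sub 5 for 4: 2·5 + 1; = 11; G_2 = 11−1 = 10
step 2: 10 = 2·5; sub 6 for 5: 2·6; = 12; G_3 = 12−1 = 11
step 3: 11 = 6 + 5; sub 7 for 6: 7 + 5; = 12; G_4 = 12−1 = 11
step 4: 11 = 7 + 4; sub 8 for 7: 8 + 4; = 12; G_5 = 12−1 = 11

11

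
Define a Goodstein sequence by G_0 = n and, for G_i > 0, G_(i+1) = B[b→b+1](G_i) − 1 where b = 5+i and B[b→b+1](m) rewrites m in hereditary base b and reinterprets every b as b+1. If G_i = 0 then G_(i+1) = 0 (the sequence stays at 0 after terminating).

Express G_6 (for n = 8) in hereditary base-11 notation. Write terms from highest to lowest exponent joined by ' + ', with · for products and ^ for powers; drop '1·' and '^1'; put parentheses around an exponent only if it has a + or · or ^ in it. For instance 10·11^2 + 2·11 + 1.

6

[0] 8 ≡ 5 + 3 (base 5). Lift 6: 9. −1: 8.
[1] 8 ≡ 6 + 2 (base 6). Lift 7: 9. −1: 8.
[2] 8 ≡ 7 + 1 (base 7). Lift 8: 9. −1: 8.
[3] 8 ≡ 8 (base 8). Lift 9: 9. −1: 8.
[4] 8 ≡ 8 (base 9). Lift 10: 8. −1: 7.
[5] 7 ≡ 7 (base 10). Lift 11: 7. −1: 6.
[6] 6 ≡ 6 (base 11). Lift 12: 6. −1: 5.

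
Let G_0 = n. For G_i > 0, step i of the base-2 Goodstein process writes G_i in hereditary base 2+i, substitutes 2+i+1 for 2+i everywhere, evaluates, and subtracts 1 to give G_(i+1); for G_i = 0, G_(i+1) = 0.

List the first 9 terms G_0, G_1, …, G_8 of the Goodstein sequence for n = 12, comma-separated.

[0] 12 ≡ 2^(2 + 1) + 2^2 (base 2). Lift 3: 108. −1: 107.
[1] 107 ≡ 3^(3 + 1) + 2·3^2 + 2·3 + 2 (base 3). Lift 4: 1066. −1: 1065.
[2] 1065 ≡ 4^(4 + 1) + 2·4^2 + 2·4 + 1 (base 4). Lift 5: 15686. −1: 15685.
[3] 15685 ≡ 5^(5 + 1) + 2·5^2 + 2·5 (base 5). Lift 6: 280020. −1: 280019.
[4] 280019 ≡ 6^(6 + 1) + 2·6^2 + 6 + 5 (base 6). Lift 7: 5764911. −1: 5764910.
[5] 5764910 ≡ 7^(7 + 1) + 2·7^2 + 7 + 4 (base 7). Lift 8: 134217868. −1: 134217867.
[6] 134217867 ≡ 8^(8 + 1) + 2·8^2 + 8 + 3 (base 8). Lift 9: 3486784575. −1: 3486784574.
[7] 3486784574 ≡ 9^(9 + 1) + 2·9^2 + 9 + 2 (base 9). Lift 10: 100000000212. −1: 100000000211.

12, 107, 1065, 15685, 280019, 5764910, 134217867, 3486784574, 100000000211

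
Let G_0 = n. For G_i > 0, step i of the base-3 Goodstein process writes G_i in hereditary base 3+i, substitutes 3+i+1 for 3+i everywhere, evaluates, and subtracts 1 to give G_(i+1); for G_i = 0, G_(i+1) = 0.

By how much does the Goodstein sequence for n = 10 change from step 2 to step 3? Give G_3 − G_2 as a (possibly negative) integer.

3

(0) 10|_3 = 3^2 + 1 ↦ 4^2 + 1|_4 = 17 ⇒ 16
(1) 16|_4 = 4^2 ↦ 5^2|_5 = 25 ⇒ 24
(2) 24|_5 = 4·5 + 4 ↦ 4·6 + 4|_6 = 28 ⇒ 27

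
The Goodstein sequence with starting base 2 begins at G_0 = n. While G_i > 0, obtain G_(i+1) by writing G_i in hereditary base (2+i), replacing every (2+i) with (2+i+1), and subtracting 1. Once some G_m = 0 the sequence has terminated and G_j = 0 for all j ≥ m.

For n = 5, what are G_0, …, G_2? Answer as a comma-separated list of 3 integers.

5, 27, 255

(0) 5|_2 = 2^2 + 1 ↦ 3^3 + 1|_3 = 28 ⇒ 27
(1) 27|_3 = 3^3 ↦ 4^4|_4 = 256 ⇒ 255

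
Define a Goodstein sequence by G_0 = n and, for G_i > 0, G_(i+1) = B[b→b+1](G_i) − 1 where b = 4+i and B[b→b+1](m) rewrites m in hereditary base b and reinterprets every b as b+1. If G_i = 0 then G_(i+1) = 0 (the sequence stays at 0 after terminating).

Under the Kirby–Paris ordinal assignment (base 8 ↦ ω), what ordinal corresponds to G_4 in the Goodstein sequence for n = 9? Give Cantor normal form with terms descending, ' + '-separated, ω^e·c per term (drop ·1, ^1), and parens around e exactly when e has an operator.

G_0 = 9. HB_4(9) = 2·4 + 1. Bump = 11. G_1 = 10.
G_1 = 10. HB_5(10) = 2·5. Bump = 12. G_2 = 11.
G_2 = 11. HB_6(11) = 6 + 5. Bump = 12. G_3 = 11.
G_3 = 11. HB_7(11) = 7 + 4. Bump = 12. G_4 = 11.
G_4 = 11. HB_8(11) = 8 + 3. Bump = 12. G_5 = 11.

ω + 3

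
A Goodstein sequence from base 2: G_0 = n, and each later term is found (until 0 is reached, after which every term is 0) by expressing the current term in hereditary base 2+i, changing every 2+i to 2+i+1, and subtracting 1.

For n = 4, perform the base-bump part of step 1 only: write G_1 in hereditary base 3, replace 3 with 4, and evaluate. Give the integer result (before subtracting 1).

42

step 0: 4 = 2^2; sub 3 for 2: 3^3; = 27; G_1 = 27−1 = 26
step 1: 26 = 2·3^2 + 2·3 + 2; sub 4 for 3: 2·4^2 + 2·4 + 2; = 42; G_2 = 42−1 = 41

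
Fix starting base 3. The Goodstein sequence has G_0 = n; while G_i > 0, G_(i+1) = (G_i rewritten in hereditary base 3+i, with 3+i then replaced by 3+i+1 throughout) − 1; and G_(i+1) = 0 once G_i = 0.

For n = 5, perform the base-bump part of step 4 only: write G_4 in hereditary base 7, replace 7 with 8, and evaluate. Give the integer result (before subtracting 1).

4

5 —HB3→ 3 + 2 —bump→ 4 + 2 = 6 —(−1)→ 5
5 —HB4→ 4 + 1 —bump→ 5 + 1 = 6 —(−1)→ 5
5 —HB5→ 5 —bump→ 6 = 6 —(−1)→ 5
5 —HB6→ 5 —bump→ 5 = 5 —(−1)→ 4
4 —HB7→ 4 —bump→ 4 = 4 —(−1)→ 3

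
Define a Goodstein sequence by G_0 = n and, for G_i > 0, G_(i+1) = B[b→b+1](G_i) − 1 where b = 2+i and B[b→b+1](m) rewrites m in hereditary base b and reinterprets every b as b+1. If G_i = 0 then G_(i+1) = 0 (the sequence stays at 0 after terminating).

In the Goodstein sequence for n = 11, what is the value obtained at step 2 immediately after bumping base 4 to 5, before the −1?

G_0=11  [base 2] 2^(2 + 1) + 2 + 1  →[2↦3]→  3^(3 + 1) + 3 + 1 = 85  −1 ⇒ G_1=84
G_1=84  [base 3] 3^(3 + 1) + 3  →[3↦4]→  4^(4 + 1) + 4 = 1028  −1 ⇒ G_2=1027

15628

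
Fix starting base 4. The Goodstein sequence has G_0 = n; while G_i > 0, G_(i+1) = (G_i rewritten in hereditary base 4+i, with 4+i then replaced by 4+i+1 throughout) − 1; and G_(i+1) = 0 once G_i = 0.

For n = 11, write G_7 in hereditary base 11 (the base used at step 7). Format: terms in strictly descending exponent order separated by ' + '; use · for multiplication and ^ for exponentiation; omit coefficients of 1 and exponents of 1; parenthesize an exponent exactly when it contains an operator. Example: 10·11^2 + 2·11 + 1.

11 + 4

11 —HB4→ 2·4 + 3 —bump→ 2·5 + 3 = 13 —(−1)→ 12
12 —HB5→ 2·5 + 2 —bump→ 2·6 + 2 = 14 —(−1)→ 13
13 —HB6→ 2·6 + 1 —bump→ 2·7 + 1 = 15 —(−1)→ 14
14 —HB7→ 2·7 —bump→ 2·8 = 16 —(−1)→ 15
15 —HB8→ 8 + 7 —bump→ 9 + 7 = 16 —(−1)→ 15
15 —HB9→ 9 + 6 —bump→ 10 + 6 = 16 —(−1)→ 15
15 —HB10→ 10 + 5 —bump→ 11 + 5 = 16 —(−1)→ 15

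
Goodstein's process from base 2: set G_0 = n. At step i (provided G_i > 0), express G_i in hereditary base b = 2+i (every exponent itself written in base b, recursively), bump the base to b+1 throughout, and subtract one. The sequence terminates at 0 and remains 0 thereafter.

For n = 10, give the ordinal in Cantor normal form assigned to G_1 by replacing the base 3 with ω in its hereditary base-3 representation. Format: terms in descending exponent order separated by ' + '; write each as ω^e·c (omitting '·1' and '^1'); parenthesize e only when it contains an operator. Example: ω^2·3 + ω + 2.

ω^(ω + 1) + 2

[0] 10 ≡ 2^(2 + 1) + 2 (base 2). Lift 3: 84. −1: 83.
[1] 83 ≡ 3^(3 + 1) + 2 (base 3). Lift 4: 1026. −1: 1025.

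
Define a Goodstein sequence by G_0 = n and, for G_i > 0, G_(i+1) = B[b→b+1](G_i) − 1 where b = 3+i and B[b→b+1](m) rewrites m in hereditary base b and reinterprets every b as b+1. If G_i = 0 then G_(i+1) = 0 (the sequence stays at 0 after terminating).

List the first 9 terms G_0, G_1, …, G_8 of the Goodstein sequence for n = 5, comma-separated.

5, 5, 5, 5, 4, 3, 2, 1, 0

G_0=5  [base 3] 3 + 2  →[3↦4]→  4 + 2 = 6  −1 ⇒ G_1=5
G_1=5  [base 4] 4 + 1  →[4↦5]→  5 + 1 = 6  −1 ⇒ G_2=5
G_2=5  [base 5] 5  →[5↦6]→  6 = 6  −1 ⇒ G_3=5
G_3=5  [base 6] 5  →[6↦7]→  5 = 5  −1 ⇒ G_4=4
G_4=4  [base 7] 4  →[7↦8]→  4 = 4  −1 ⇒ G_5=3
G_5=3  [base 8] 3  →[8↦9]→  3 = 3  −1 ⇒ G_6=2
G_6=2  [base 9] 2  →[9↦10]→  2 = 2  −1 ⇒ G_7=1
G_7=1  [base 10] 1  →[10↦11]→  1 = 1  −1 ⇒ G_8=0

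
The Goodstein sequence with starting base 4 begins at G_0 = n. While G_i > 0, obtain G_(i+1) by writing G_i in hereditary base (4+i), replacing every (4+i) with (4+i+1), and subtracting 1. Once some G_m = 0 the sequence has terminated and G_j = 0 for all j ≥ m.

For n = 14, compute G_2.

18

(0) 14|_4 = 3·4 + 2 ↦ 3·5 + 2|_5 = 17 ⇒ 16
(1) 16|_5 = 3·5 + 1 ↦ 3·6 + 1|_6 = 19 ⇒ 18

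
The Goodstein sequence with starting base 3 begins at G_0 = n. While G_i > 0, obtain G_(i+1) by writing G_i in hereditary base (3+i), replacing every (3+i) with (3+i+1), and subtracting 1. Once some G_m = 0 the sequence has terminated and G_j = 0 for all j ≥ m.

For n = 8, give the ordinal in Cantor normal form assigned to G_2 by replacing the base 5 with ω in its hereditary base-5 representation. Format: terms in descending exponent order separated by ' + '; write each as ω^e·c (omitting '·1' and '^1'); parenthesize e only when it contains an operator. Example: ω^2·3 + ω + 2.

G_0 = 8. HB_3(8) = 2·3 + 2. Bump = 10. G_1 = 9.
G_1 = 9. HB_4(9) = 2·4 + 1. Bump = 11. G_2 = 10.

ω·2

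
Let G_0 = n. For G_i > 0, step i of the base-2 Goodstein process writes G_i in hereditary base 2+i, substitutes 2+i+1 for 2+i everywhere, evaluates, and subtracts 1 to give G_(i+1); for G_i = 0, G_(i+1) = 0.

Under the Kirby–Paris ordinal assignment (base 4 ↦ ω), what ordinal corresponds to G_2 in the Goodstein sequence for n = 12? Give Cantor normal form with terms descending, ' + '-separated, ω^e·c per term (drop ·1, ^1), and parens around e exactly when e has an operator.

G_0 = 12. HB_2(12) = 2^(2 + 1) + 2^2. Bump = 108. G_1 = 107.
G_1 = 107. HB_3(107) = 3^(3 + 1) + 2·3^2 + 2·3 + 2. Bump = 1066. G_2 = 1065.
G_2 = 1065. HB_4(1065) = 4^(4 + 1) + 2·4^2 + 2·4 + 1. Bump = 15686. G_3 = 15685.

ω^(ω + 1) + ω^2·2 + ω·2 + 1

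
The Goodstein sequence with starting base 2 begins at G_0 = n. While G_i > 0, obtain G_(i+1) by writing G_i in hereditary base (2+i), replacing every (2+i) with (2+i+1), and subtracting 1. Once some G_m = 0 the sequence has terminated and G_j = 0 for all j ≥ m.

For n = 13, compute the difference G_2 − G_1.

1171

step 0: 13 = 2^(2 + 1) + 2^2 + 1; sub 3 for 2: 3^(3 + 1) + 3^3 + 1; = 109; G_1 = 109−1 = 108
step 1: 108 = 3^(3 + 1) + 3^3; sub 4 for 3: 4^(4 + 1) + 4^4; = 1280; G_2 = 1280−1 = 1279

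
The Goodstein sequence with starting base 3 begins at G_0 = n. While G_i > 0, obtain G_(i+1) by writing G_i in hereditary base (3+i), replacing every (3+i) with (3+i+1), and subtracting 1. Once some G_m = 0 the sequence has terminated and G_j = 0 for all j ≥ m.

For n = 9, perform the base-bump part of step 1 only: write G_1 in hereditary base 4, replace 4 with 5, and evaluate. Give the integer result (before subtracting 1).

18

base 3: 9 = 3^2; at 4: 4^2 = 16; next = 15
base 4: 15 = 3·4 + 3; at 5: 3·5 + 3 = 18; next = 17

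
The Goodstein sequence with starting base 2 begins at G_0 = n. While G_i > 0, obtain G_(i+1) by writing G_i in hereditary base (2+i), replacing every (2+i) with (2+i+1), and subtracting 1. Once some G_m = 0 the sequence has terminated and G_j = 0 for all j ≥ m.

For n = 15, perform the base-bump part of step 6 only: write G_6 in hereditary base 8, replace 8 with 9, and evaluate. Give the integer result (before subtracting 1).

3524450281

G_0=15  [base 2] 2^(2 + 1) + 2^2 + 2 + 1  →[2↦3]→  3^(3 + 1) + 3^3 + 3 + 1 = 112  −1 ⇒ G_1=111
G_1=111  [base 3] 3^(3 + 1) + 3^3 + 3  →[3↦4]→  4^(4 + 1) + 4^4 + 4 = 1284  −1 ⇒ G_2=1283
G_2=1283  [base 4] 4^(4 + 1) + 4^4 + 3  →[4↦5]→  5^(5 + 1) + 5^5 + 3 = 18753  −1 ⇒ G_3=18752
G_3=18752  [base 5] 5^(5 + 1) + 5^5 + 2  →[5↦6]→  6^(6 + 1) + 6^6 + 2 = 326594  −1 ⇒ G_4=326593
G_4=326593  [base 6] 6^(6 + 1) + 6^6 + 1  →[6↦7]→  7^(7 + 1) + 7^7 + 1 = 6588345  −1 ⇒ G_5=6588344
G_5=6588344  [base 7] 7^(7 + 1) + 7^7  →[7↦8]→  8^(8 + 1) + 8^8 = 150994944  −1 ⇒ G_6=150994943
G_6=150994943  [base 8] 8^(8 + 1) + 7·8^7 + 7·8^6 + 7·8^5 + 7·8^4 + 7·8^3 + 7·8^2 + 7·8 + 7  →[8↦9]→  9^(9 + 1) + 7·9^7 + 7·9^6 + 7·9^5 + 7·9^4 + 7·9^3 + 7·9^2 + 7·9 + 7 = 3524450281  −1 ⇒ G_7=3524450280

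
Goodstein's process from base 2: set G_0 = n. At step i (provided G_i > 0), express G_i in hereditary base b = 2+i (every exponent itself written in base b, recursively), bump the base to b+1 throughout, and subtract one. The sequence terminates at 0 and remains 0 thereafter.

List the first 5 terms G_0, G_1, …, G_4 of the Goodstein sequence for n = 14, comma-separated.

(0) 14|_2 = 2^(2 + 1) + 2^2 + 2 ↦ 3^(3 + 1) + 3^3 + 3|_3 = 111 ⇒ 110
(1) 110|_3 = 3^(3 + 1) + 3^3 + 2 ↦ 4^(4 + 1) + 4^4 + 2|_4 = 1282 ⇒ 1281
(2) 1281|_4 = 4^(4 + 1) + 4^4 + 1 ↦ 5^(5 + 1) + 5^5 + 1|_5 = 18751 ⇒ 18750
(3) 18750|_5 = 5^(5 + 1) + 5^5 ↦ 6^(6 + 1) + 6^6|_6 = 326592 ⇒ 326591

14, 110, 1281, 18750, 326591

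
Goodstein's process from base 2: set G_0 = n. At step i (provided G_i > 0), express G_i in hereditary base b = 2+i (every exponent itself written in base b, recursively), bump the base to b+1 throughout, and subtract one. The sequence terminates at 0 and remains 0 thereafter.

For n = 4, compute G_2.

41

base 2: 4 = 2^2; at 3: 3^3 = 27; next = 26
base 3: 26 = 2·3^2 + 2·3 + 2; at 4: 2·4^2 + 2·4 + 2 = 42; next = 41
base 4: 41 = 2·4^2 + 2·4 + 1; at 5: 2·5^2 + 2·5 + 1 = 61; next = 60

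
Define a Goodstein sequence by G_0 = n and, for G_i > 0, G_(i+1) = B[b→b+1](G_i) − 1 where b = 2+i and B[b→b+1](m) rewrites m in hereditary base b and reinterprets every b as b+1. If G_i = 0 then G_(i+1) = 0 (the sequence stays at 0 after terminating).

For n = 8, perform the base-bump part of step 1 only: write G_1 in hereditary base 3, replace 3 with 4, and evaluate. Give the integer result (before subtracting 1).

8 —HB2→ 2^(2 + 1) —bump→ 3^(3 + 1) = 81 —(−1)→ 80
80 —HB3→ 2·3^3 + 2·3^2 + 2·3 + 2 —bump→ 2·4^4 + 2·4^2 + 2·4 + 2 = 554 —(−1)→ 553

554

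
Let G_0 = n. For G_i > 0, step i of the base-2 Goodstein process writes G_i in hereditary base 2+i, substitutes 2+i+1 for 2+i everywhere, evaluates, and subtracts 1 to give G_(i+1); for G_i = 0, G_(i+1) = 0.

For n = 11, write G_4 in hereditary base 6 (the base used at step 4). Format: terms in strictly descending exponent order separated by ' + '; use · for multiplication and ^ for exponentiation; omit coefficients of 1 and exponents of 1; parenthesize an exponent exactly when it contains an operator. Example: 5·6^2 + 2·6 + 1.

6^(6 + 1) + 1

11 —HB2→ 2^(2 + 1) + 2 + 1 —bump→ 3^(3 + 1) + 3 + 1 = 85 —(−1)→ 84
84 —HB3→ 3^(3 + 1) + 3 —bump→ 4^(4 + 1) + 4 = 1028 —(−1)→ 1027
1027 —HB4→ 4^(4 + 1) + 3 —bump→ 5^(5 + 1) + 3 = 15628 —(−1)→ 15627
15627 —HB5→ 5^(5 + 1) + 2 —bump→ 6^(6 + 1) + 2 = 279938 —(−1)→ 279937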